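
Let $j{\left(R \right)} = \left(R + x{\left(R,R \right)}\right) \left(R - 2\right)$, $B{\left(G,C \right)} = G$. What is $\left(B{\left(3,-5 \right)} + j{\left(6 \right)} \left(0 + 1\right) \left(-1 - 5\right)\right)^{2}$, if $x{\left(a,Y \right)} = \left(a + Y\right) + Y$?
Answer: $328329$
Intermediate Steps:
$x{\left(a,Y \right)} = a + 2 Y$ ($x{\left(a,Y \right)} = \left(Y + a\right) + Y = a + 2 Y$)
$j{\left(R \right)} = 4 R \left(-2 + R\right)$ ($j{\left(R \right)} = \left(R + \left(R + 2 R\right)\right) \left(R - 2\right) = \left(R + 3 R\right) \left(-2 + R\right) = 4 R \left(-2 + R\right)$)
$\left(B{\left(3,-5 \right)} + j{\left(6 \right)} \left(0 + 1\right) \left(-1 - 5\right)\right)^{2} = \left(3 + 4 \cdot 6 \left(-2 + 6\right) \left(0 + 1\right) \left(-1 - 5\right)\right)^{2} = \left(3 + 4 \cdot 6 \cdot 4 \cdot 1 \left(-6\right)\right)^{2} = \left(3 + 96 \cdot 1 \left(-6\right)\right)^{2} = \left(3 + 96 \left(-6\right)\right)^{2} = \left(3 - 576\right)^{2} = \left(-573\right)^{2} = 328329$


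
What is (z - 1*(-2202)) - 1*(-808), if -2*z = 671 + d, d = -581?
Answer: 2965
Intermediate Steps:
z = -45 (z = -(671 - 581)/2 = -1/2*90 = -45)
(z - 1*(-2202)) - 1*(-808) = (-45 - 1*(-2202)) - 1*(-808) = (-45 + 2202) + 808 = 2157 + 808 = 2965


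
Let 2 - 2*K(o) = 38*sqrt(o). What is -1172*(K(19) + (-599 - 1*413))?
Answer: 1184892 + 22268*sqrt(19) ≈ 1.2820e+6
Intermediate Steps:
K(o) = 1 - 19*sqrt(o)
-1172*(K(19) + (-599 - 1*413)) = -1172*((1 - 19*sqrt(19)) + (-599 - 1*413)) = -1172*((1 - 19*sqrt(19)) + (-599 - 413)) = -1172*((1 - 19*sqrt(19)) - 1012) = -1172*(-1011 - 19*sqrt(19)) = 1184892 + 22268*sqrt(19)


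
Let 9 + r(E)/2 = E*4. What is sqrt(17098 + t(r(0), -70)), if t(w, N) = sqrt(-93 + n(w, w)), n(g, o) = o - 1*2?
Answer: sqrt(17098 + I*sqrt(113)) ≈ 130.76 + 0.0406*I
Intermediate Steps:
r(E) = -18 + 8*E (r(E) = -18 + 2*(E*4) = -18 + 2*(4*E) = -18 + 8*E)
n(g, o) = -2 + o (n(g, o) = o - 2 = -2 + o)
t(w, N) = sqrt(-95 + w) (t(w, N) = sqrt(-93 + (-2 + w)) = sqrt(-95 + w))
sqrt(17098 + t(r(0), -70)) = sqrt(17098 + sqrt(-95 + (-18 + 8*0))) = sqrt(17098 + sqrt(-95 + (-18 + 0))) = sqrt(17098 + sqrt(-95 - 18)) = sqrt(17098 + sqrt(-113)) = sqrt(17098 + I*sqrt(113))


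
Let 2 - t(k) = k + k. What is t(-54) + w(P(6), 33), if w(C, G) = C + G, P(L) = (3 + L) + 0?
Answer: 152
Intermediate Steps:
P(L) = 3 + L
t(k) = 2 - 2*k (t(k) = 2 - (k + k) = 2 - 2*k)
t(-54) + w(P(6), 33) = (2 - 2*(-54)) + ((3 + 6) + 33) = (2 + 108) + (9 + 33) = 110 + 42 = 152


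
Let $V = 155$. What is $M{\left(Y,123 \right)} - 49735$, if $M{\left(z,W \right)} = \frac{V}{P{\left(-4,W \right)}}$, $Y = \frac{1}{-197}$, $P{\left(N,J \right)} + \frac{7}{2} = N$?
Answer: $- \frac{149267}{3} \approx -49756.0$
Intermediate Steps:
$P{\left(N,J \right)} = - \frac{7}{2} + N$
$Y = - \frac{1}{197} \approx -0.0050761$
$M{\left(z,W \right)} = - \frac{62}{3}$ ($M{\left(z,W \right)} = \frac{155}{- \frac{7}{2} - 4} = \frac{155}{- \frac{15}{2}} = 155 \left(- \frac{2}{15}\right) = - \frac{62}{3}$)
$M{\left(Y,123 \right)} - 49735 = - \frac{62}{3} - 49735 = - \frac{149267}{3}$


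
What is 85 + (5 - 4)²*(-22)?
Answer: 63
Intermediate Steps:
85 + (5 - 4)²*(-22) = 85 + 1²*(-22) = 85 + 1*(-22) = 85 - 22 = 63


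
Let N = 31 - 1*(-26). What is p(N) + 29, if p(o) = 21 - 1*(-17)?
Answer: 67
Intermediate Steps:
N = 57 (N = 31 + 26 = 57)
p(o) = 38 (p(o) = 21 + 17 = 38)
p(N) + 29 = 38 + 29 = 67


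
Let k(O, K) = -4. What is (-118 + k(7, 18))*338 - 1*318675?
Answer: -359911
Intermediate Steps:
(-118 + k(7, 18))*338 - 1*318675 = (-118 - 4)*338 - 1*318675 = -122*338 - 318675 = -41236 - 318675 = -359911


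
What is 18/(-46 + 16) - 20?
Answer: -103/5 ≈ -20.600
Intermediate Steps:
18/(-46 + 16) - 20 = 18/(-30) - 20 = 18*(-1/30) - 20 = -3/5 - 20 = -103/5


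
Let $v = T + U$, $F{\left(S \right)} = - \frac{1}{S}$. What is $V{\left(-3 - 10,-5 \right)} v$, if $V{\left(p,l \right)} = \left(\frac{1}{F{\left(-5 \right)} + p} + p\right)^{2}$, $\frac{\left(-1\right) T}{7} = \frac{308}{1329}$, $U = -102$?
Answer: $- \frac{16079693211}{907264} \approx -17723.0$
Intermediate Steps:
$T = - \frac{2156}{1329}$ ($T = - 7 \cdot \frac{308}{1329} = - 7 \cdot 308 \cdot \frac{1}{1329} = \left(-7\right) \frac{308}{1329} = - \frac{2156}{1329} \approx -1.6223$)
$V{\left(p,l \right)} = \left(p + \frac{1}{\frac{1}{5} + p}\right)^{2}$ ($V{\left(p,l \right)} = \left(\frac{1}{- \frac{1}{-5} + p} + p\right)^{2} = \left(\frac{1}{\left(-1\right) \left(- \frac{1}{5}\right) + p} + p\right)^{2} = \left(\frac{1}{\frac{1}{5} + p} + p\right)^{2} = \left(p + \frac{1}{\frac{1}{5} + p}\right)^{2}$)
$v = - \frac{137714}{1329}$ ($v = - \frac{2156}{1329} - 102 = - \frac{137714}{1329} \approx -103.62$)
$V{\left(-3 - 10,-5 \right)} v = \frac{\left(5 - 13 + 5 \left(-3 - 10\right)^{2}\right)^{2}}{\left(1 + 5 \left(-3 - 10\right)\right)^{2}} \left(- \frac{137714}{1329}\right) = \frac{\left(5 - 13 + 5 \left(-13\right)^{2}\right)^{2}}{\left(1 + 5 \left(-13\right)\right)^{2}} \left(- \frac{137714}{1329}\right) = \frac{\left(5 - 13 + 5 \cdot 169\right)^{2}}{\left(1 - 65\right)^{2}} \left(- \frac{137714}{1329}\right) = \frac{\left(5 - 13 + 845\right)^{2}}{4096} \left(- \frac{137714}{1329}\right) = \frac{837^{2}}{4096} \left(- \frac{137714}{1329}\right) = \frac{1}{4096} \cdot 700569 \left(- \frac{137714}{1329}\right) = \frac{700569}{4096} \left(- \frac{137714}{1329}\right) = - \frac{16079693211}{907264}$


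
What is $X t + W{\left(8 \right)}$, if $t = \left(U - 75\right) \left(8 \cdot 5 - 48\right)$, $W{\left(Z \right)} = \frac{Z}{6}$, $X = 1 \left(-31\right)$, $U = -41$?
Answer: $- \frac{86300}{3} \approx -28767.0$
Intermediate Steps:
$X = -31$
$W{\left(Z \right)} = \frac{Z}{6}$ ($W{\left(Z \right)} = Z \frac{1}{6} = \frac{Z}{6}$)
$t = 928$ ($t = \left(-41 - 75\right) \left(8 \cdot 5 - 48\right) = - 116 \left(40 - 48\right) = \left(-116\right) \left(-8\right) = 928$)
$X t + W{\left(8 \right)} = \left(-31\right) 928 + \frac{1}{6} \cdot 8 = -28768 + \frac{4}{3} = - \frac{86300}{3}$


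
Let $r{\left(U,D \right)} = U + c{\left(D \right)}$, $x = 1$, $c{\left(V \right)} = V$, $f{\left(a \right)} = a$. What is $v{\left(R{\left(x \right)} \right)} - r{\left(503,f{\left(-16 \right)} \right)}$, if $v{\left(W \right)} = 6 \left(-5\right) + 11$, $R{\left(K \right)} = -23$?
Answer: $-506$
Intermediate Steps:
$r{\left(U,D \right)} = D + U$ ($r{\left(U,D \right)} = U + D = D + U$)
$v{\left(W \right)} = -19$ ($v{\left(W \right)} = -30 + 11 = -19$)
$v{\left(R{\left(x \right)} \right)} - r{\left(503,f{\left(-16 \right)} \right)} = -19 - \left(-16 + 503\right) = -19 - 487 = -506$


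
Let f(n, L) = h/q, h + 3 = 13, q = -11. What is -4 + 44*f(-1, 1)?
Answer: -44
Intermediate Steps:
h = 10 (h = -3 + 13 = 10)
f(n, L) = -10/11 (f(n, L) = 10/(-11) = 10*(-1/11) = -10/11)
-4 + 44*f(-1, 1) = -4 + 44*(-10/11) = -4 - 40 = -44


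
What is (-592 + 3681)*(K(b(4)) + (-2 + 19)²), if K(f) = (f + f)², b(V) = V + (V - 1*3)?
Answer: 1201621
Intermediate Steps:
b(V) = -3 + 2*V (b(V) = V + (V - 3) = V + (-3 + V) = -3 + 2*V)
K(f) = 4*f² (K(f) = (2*f)² = 4*f²)
(-592 + 3681)*(K(b(4)) + (-2 + 19)²) = (-592 + 3681)*(4*(-3 + 2*4)² + (-2 + 19)²) = 3089*(4*(-3 + 8)² + 17²) = 3089*(4*5² + 289) = 3089*(4*25 + 289) = 3089*(100 + 289) = 3089*389 = 1201621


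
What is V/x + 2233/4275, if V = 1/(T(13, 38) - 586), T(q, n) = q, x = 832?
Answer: 354849071/679348800 ≈ 0.52234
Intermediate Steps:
V = -1/573 (V = 1/(13 - 586) = 1/(-573) = -1/573 ≈ -0.0017452)
V/x + 2233/4275 = -1/573/832 + 2233/4275 = -1/573*1/832 + 2233*(1/4275) = -1/476736 + 2233/4275 = 354849071/679348800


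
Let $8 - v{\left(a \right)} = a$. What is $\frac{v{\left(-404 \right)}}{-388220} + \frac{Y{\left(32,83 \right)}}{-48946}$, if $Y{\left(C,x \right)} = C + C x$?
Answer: $- \frac{132962639}{2375227015} \approx -0.055979$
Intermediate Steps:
$v{\left(a \right)} = 8 - a$
$\frac{v{\left(-404 \right)}}{-388220} + \frac{Y{\left(32,83 \right)}}{-48946} = \frac{8 - -404}{-388220} + \frac{32 \left(1 + 83\right)}{-48946} = \left(8 + 404\right) \left(- \frac{1}{388220}\right) + 32 \cdot 84 \left(- \frac{1}{48946}\right) = 412 \left(- \frac{1}{388220}\right) + 2688 \left(- \frac{1}{48946}\right) = - \frac{103}{97055} - \frac{1344}{24473} = - \frac{132962639}{2375227015}$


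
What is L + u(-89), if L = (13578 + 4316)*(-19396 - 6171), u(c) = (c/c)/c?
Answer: -40717134923/89 ≈ -4.5750e+8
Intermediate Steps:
u(c) = 1/c
L = -457495898 (L = 17894*(-25567) = -457495898)
L + u(-89) = -457495898 + 1/(-89) = -457495898 - 1/89 = -40717134923/89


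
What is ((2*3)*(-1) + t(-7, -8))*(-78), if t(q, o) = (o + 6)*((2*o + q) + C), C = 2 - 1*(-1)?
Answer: -2652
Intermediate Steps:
C = 3 (C = 2 + 1 = 3)
t(q, o) = (6 + o)*(3 + q + 2*o) (t(q, o) = (o + 6)*((2*o + q) + 3) = (6 + o)*((q + 2*o) + 3) = (6 + o)*(3 + q + 2*o))
((2*3)*(-1) + t(-7, -8))*(-78) = ((2*3)*(-1) + (18 + 2*(-8)**2 + 6*(-7) + 15*(-8) - 8*(-7)))*(-78) = (6*(-1) + (18 + 2*64 - 42 - 120 + 56))*(-78) = (-6 + (18 + 128 - 42 - 120 + 56))*(-78) = (-6 + 40)*(-78) = 34*(-78) = -2652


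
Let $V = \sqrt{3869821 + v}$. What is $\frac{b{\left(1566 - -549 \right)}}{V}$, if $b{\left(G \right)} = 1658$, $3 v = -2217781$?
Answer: $\frac{829 \sqrt{28175046}}{4695841} \approx 0.93707$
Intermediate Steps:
$v = - \frac{2217781}{3}$ ($v = \frac{1}{3} \left(-2217781\right) = - \frac{2217781}{3} \approx -7.3926 \cdot 10^{5}$)
$V = \frac{\sqrt{28175046}}{3}$ ($V = \sqrt{3869821 - \frac{2217781}{3}} = \sqrt{\frac{9391682}{3}} = \frac{\sqrt{28175046}}{3} \approx 1769.3$)
$\frac{b{\left(1566 - -549 \right)}}{V} = \frac{1658}{\frac{1}{3} \sqrt{28175046}} = 1658 \frac{\sqrt{28175046}}{9391682} = \frac{829 \sqrt{28175046}}{4695841}$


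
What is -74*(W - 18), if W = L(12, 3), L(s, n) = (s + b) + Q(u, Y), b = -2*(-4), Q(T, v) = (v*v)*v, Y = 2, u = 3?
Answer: -740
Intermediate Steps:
Q(T, v) = v³ (Q(T, v) = v²*v = v³)
b = 8
L(s, n) = 16 + s (L(s, n) = (s + 8) + 2³ = (8 + s) + 8 = 16 + s)
W = 28 (W = 16 + 12 = 28)
-74*(W - 18) = -74*(28 - 18) = -74*10 = -740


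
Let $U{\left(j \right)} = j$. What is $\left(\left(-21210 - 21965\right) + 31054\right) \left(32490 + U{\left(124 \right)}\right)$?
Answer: $-395314294$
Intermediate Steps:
$\left(\left(-21210 - 21965\right) + 31054\right) \left(32490 + U{\left(124 \right)}\right) = \left(\left(-21210 - 21965\right) + 31054\right) \left(32490 + 124\right) = \left(\left(-21210 - 21965\right) + 31054\right) 32614 = \left(-43175 + 31054\right) 32614 = \left(-12121\right) 32614 = -395314294$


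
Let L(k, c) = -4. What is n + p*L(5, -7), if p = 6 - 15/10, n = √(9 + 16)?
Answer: -13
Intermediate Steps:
n = 5 (n = √25 = 5)
p = 9/2 (p = 6 - 15*⅒ = 6 - 3/2 = 9/2 ≈ 4.5000)
n + p*L(5, -7) = 5 + (9/2)*(-4) = 5 - 18 = -13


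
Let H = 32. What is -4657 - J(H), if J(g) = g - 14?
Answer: -4675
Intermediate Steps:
J(g) = -14 + g
-4657 - J(H) = -4657 - (-14 + 32) = -4657 - 1*18 = -4657 - 18 = -4675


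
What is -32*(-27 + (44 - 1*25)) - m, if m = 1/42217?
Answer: 10807551/42217 ≈ 256.00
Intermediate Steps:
m = 1/42217 ≈ 2.3687e-5
-32*(-27 + (44 - 1*25)) - m = -32*(-27 + (44 - 1*25)) - 1*1/42217 = -32*(-27 + (44 - 25)) - 1/42217 = -32*(-27 + 19) - 1/42217 = -32*(-8) - 1/42217 = 256 - 1/42217 = 10807551/42217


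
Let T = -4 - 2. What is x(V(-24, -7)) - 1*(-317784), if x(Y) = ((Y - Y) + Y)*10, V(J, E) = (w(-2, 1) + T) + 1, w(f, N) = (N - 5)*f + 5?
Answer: 317864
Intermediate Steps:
w(f, N) = 5 + f*(-5 + N) (w(f, N) = (-5 + N)*f + 5 = f*(-5 + N) + 5 = 5 + f*(-5 + N))
T = -6
V(J, E) = 8 (V(J, E) = ((5 - 5*(-2) + 1*(-2)) - 6) + 1 = ((5 + 10 - 2) - 6) + 1 = (13 - 6) + 1 = 7 + 1 = 8)
x(Y) = 10*Y (x(Y) = (0 + Y)*10 = Y*10 = 10*Y)
x(V(-24, -7)) - 1*(-317784) = 10*8 - 1*(-317784) = 80 + 317784 = 317864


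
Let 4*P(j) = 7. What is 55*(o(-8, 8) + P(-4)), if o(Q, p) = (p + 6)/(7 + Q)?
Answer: -2695/4 ≈ -673.75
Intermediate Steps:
P(j) = 7/4 (P(j) = (¼)*7 = 7/4)
o(Q, p) = (6 + p)/(7 + Q)
55*(o(-8, 8) + P(-4)) = 55*((6 + 8)/(7 - 8) + 7/4) = 55*(14/(-1) + 7/4) = 55*(-1*14 + 7/4) = 55*(-14 + 7/4) = 55*(-49/4) = -2695/4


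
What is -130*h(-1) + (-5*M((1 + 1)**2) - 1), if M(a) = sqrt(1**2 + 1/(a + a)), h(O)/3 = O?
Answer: 389 - 15*sqrt(2)/4 ≈ 383.70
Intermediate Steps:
h(O) = 3*O
M(a) = sqrt(1 + 1/(2*a))
-130*h(-1) + (-5*M((1 + 1)**2) - 1) = -390*(-1) + (-5*sqrt(4 + 2/((1 + 1)**2))/2 - 1) = -130*(-3) + (-5*sqrt(4 + 2/(2**2))/2 - 1) = 390 + (-5*sqrt(4 + 2/4)/2 - 1) = 390 + (-5*sqrt(4 + 2*(1/4))/2 - 1) = 390 + (-5*sqrt(4 + 1/2)/2 - 1) = 390 + (-5*sqrt(9/2)/2 - 1) = 390 + (-5*3*sqrt(2)/2/2 - 1) = 390 + (-15*sqrt(2)/4 - 1) = 390 + (-1 - 15*sqrt(2)/4) = 389 - 15*sqrt(2)/4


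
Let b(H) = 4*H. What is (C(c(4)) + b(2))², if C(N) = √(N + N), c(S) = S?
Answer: 72 + 32*√2 ≈ 117.25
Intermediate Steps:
C(N) = √2*√N (C(N) = √(2*N) = √2*√N)
(C(c(4)) + b(2))² = (√2*√4 + 4*2)² = (√2*2 + 8)² = (2*√2 + 8)² = (8 + 2*√2)²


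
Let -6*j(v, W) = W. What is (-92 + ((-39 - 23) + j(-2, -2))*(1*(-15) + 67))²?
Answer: 97930816/9 ≈ 1.0881e+7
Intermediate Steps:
j(v, W) = -W/6
(-92 + ((-39 - 23) + j(-2, -2))*(1*(-15) + 67))² = (-92 + ((-39 - 23) - ⅙*(-2))*(1*(-15) + 67))² = (-92 + (-62 + ⅓)*(-15 + 67))² = (-92 - 185/3*52)² = (-92 - 9620/3)² = (-9896/3)² = 97930816/9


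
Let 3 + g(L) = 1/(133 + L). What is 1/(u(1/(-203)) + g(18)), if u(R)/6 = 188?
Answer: 151/169876 ≈ 0.00088888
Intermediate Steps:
u(R) = 1128 (u(R) = 6*188 = 1128)
g(L) = -3 + 1/(133 + L)
1/(u(1/(-203)) + g(18)) = 1/(1128 + (-398 - 3*18)/(133 + 18)) = 1/(1128 + (-398 - 54)/151) = 1/(1128 + (1/151)*(-452)) = 1/(1128 - 452/151) = 1/(169876/151) = 151/169876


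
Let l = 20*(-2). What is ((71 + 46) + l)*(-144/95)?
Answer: -11088/95 ≈ -116.72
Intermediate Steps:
l = -40
((71 + 46) + l)*(-144/95) = ((71 + 46) - 40)*(-144/95) = (117 - 40)*(-144*1/95) = 77*(-144/95) = -11088/95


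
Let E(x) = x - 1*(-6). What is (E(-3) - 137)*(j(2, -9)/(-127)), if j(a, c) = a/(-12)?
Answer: -67/381 ≈ -0.17585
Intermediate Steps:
j(a, c) = -a/12 (j(a, c) = a*(-1/12) = -a/12)
E(x) = 6 + x (E(x) = x + 6 = 6 + x)
(E(-3) - 137)*(j(2, -9)/(-127)) = ((6 - 3) - 137)*(-1/12*2/(-127)) = (3 - 137)*(-⅙*(-1/127)) = -134*1/762 = -67/381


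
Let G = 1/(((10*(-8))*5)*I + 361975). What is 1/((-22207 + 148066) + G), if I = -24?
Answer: 371575/46766057926 ≈ 7.9454e-6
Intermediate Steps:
G = 1/371575 (G = 1/(((10*(-8))*5)*(-24) + 361975) = 1/(-80*5*(-24) + 361975) = 1/(-400*(-24) + 361975) = 1/(9600 + 361975) = 1/371575 ≈ 2.6912e-6)
1/((-22207 + 148066) + G) = 1/((-22207 + 148066) + 1/371575) = 1/(125859 + 1/371575) = 1/(46766057926/371575) = 371575/46766057926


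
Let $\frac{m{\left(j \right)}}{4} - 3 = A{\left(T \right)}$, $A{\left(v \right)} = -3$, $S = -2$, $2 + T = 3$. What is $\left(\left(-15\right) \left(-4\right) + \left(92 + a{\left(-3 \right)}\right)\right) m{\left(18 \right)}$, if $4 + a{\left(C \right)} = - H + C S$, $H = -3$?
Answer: $0$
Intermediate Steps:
$T = 1$ ($T = -2 + 3 = 1$)
$m{\left(j \right)} = 0$ ($m{\left(j \right)} = 12 + 4 \left(-3\right) = 12 - 12 = 0$)
$a{\left(C \right)} = -1 - 2 C$ ($a{\left(C \right)} = -4 + \left(\left(-1\right) \left(-3\right) + C \left(-2\right)\right) = -4 - \left(-3 + 2 C\right) = -1 - 2 C$)
$\left(\left(-15\right) \left(-4\right) + \left(92 + a{\left(-3 \right)}\right)\right) m{\left(18 \right)} = \left(\left(-15\right) \left(-4\right) + \left(92 - -5\right)\right) 0 = \left(60 + \left(92 + \left(-1 + 6\right)\right)\right) 0 = \left(60 + \left(92 + 5\right)\right) 0 = \left(60 + 97\right) 0 = 157 \cdot 0 = 0$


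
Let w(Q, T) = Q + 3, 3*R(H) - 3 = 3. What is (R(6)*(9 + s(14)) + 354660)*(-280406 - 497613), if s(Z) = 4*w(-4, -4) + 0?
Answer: -275939998730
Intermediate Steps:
R(H) = 2 (R(H) = 1 + (⅓)*3 = 1 + 1 = 2)
w(Q, T) = 3 + Q
s(Z) = -4 (s(Z) = 4*(3 - 4) + 0 = 4*(-1) + 0 = -4 + 0 = -4)
(R(6)*(9 + s(14)) + 354660)*(-280406 - 497613) = (2*(9 - 4) + 354660)*(-280406 - 497613) = (2*5 + 354660)*(-778019) = (10 + 354660)*(-778019) = 354670*(-778019) = -275939998730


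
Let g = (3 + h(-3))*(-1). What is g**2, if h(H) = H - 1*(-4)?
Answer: 16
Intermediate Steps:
h(H) = 4 + H (h(H) = H + 4 = 4 + H)
g = -4 (g = (3 + (4 - 3))*(-1) = (3 + 1)*(-1) = 4*(-1) = -4)
g**2 = (-4)**2 = 16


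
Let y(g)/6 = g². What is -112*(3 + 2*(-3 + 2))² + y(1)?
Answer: -106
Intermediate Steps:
y(g) = 6*g²
-112*(3 + 2*(-3 + 2))² + y(1) = -112*(3 + 2*(-3 + 2))² + 6*1² = -112*(3 + 2*(-1))² + 6*1 = -112*(3 - 2)² + 6 = -112*1² + 6 = -112*1 + 6 = -112 + 6 = -106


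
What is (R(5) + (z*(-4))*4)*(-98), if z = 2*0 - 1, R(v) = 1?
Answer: -1666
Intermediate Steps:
z = -1 (z = 0 - 1 = -1)
(R(5) + (z*(-4))*4)*(-98) = (1 - 1*(-4)*4)*(-98) = (1 + 4*4)*(-98) = (1 + 16)*(-98) = 17*(-98) = -1666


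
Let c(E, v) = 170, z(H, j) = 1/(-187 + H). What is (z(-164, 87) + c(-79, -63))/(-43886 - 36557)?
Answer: -59669/28235493 ≈ -0.0021133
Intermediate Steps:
(z(-164, 87) + c(-79, -63))/(-43886 - 36557) = (1/(-187 - 164) + 170)/(-43886 - 36557) = (1/(-351) + 170)/(-80443) = (-1/351 + 170)*(-1/80443) = (59669/351)*(-1/80443) = -59669/28235493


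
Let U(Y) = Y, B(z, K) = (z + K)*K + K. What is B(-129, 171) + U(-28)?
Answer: 7325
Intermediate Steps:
B(z, K) = K + K*(K + z) (B(z, K) = (K + z)*K + K = K*(K + z) + K = K + K*(K + z))
B(-129, 171) + U(-28) = 171*(1 + 171 - 129) - 28 = 171*43 - 28 = 7353 - 28 = 7325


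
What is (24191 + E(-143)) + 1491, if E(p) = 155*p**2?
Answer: 3195277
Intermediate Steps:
(24191 + E(-143)) + 1491 = (24191 + 155*(-143)**2) + 1491 = (24191 + 155*20449) + 1491 = (24191 + 3169595) + 1491 = 3193786 + 1491 = 3195277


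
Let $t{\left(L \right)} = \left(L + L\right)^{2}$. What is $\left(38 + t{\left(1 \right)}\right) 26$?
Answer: $1092$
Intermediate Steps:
$t{\left(L \right)} = 4 L^{2}$ ($t{\left(L \right)} = \left(2 L\right)^{2} = 4 L^{2}$)
$\left(38 + t{\left(1 \right)}\right) 26 = \left(38 + 4 \cdot 1^{2}\right) 26 = \left(38 + 4 \cdot 1\right) 26 = \left(38 + 4\right) 26 = 42 \cdot 26 = 1092$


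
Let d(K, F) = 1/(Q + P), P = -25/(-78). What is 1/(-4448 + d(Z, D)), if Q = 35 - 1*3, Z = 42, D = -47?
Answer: -2521/11213330 ≈ -0.00022482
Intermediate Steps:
Q = 32 (Q = 35 - 3 = 32)
P = 25/78 (P = -25*(-1/78) = 25/78 ≈ 0.32051)
d(K, F) = 78/2521 (d(K, F) = 1/(32 + 25/78) = 1/(2521/78) = 78/2521)
1/(-4448 + d(Z, D)) = 1/(-4448 + 78/2521) = 1/(-11213330/2521) = -2521/11213330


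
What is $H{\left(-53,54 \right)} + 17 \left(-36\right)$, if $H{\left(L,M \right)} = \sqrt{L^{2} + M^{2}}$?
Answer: $-612 + 5 \sqrt{229} \approx -536.34$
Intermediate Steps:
$H{\left(-53,54 \right)} + 17 \left(-36\right) = \sqrt{\left(-53\right)^{2} + 54^{2}} + 17 \left(-36\right) = \sqrt{2809 + 2916} - 612 = \sqrt{5725} - 612 = 5 \sqrt{229} - 612 = -612 + 5 \sqrt{229}$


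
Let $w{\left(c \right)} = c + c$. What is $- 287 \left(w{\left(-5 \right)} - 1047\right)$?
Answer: $303359$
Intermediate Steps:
$w{\left(c \right)} = 2 c$
$- 287 \left(w{\left(-5 \right)} - 1047\right) = - 287 \left(2 \left(-5\right) - 1047\right) = - 287 \left(-10 - 1047\right) = \left(-287\right) \left(-1057\right) = 303359$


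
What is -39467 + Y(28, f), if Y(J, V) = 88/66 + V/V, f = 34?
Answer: -118394/3 ≈ -39465.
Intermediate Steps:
Y(J, V) = 7/3 (Y(J, V) = 88*(1/66) + 1 = 4/3 + 1 = 7/3)
-39467 + Y(28, f) = -39467 + 7/3 = -118394/3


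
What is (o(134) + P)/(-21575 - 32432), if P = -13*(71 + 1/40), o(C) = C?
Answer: 31573/2160280 ≈ 0.014615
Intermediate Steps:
P = -36933/40 (P = -13*(71 + 1/40) = -13*2841/40 = -36933/40 ≈ -923.33)
(o(134) + P)/(-21575 - 32432) = (134 - 36933/40)/(-21575 - 32432) = -31573/40/(-54007) = -31573/40*(-1/54007) = 31573/2160280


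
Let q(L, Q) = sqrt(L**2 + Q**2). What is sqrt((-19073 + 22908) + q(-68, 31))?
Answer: sqrt(3835 + sqrt(5585)) ≈ 62.528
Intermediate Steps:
sqrt((-19073 + 22908) + q(-68, 31)) = sqrt((-19073 + 22908) + sqrt((-68)**2 + 31**2)) = sqrt(3835 + sqrt(4624 + 961)) = sqrt(3835 + sqrt(5585))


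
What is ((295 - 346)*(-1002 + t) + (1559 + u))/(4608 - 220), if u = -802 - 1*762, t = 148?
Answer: 43549/4388 ≈ 9.9246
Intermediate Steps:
u = -1564 (u = -802 - 762 = -1564)
((295 - 346)*(-1002 + t) + (1559 + u))/(4608 - 220) = ((295 - 346)*(-1002 + 148) + (1559 - 1564))/(4608 - 220) = (-51*(-854) - 5)/4388 = (43554 - 5)*(1/4388) = 43549*(1/4388) = 43549/4388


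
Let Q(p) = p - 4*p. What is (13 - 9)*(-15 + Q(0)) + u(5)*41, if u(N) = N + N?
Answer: 350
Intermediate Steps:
Q(p) = -3*p
u(N) = 2*N
(13 - 9)*(-15 + Q(0)) + u(5)*41 = (13 - 9)*(-15 - 3*0) + (2*5)*41 = 4*(-15 + 0) + 10*41 = 4*(-15) + 410 = -60 + 410 = 350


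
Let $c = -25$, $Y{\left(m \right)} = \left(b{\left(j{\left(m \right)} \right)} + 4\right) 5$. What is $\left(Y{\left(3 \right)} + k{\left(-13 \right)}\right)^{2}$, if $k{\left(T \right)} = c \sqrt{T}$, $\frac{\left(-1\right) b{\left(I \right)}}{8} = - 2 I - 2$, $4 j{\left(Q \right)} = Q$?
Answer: $17475 - 8000 i \sqrt{13} \approx 17475.0 - 28844.0 i$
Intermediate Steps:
$j{\left(Q \right)} = \frac{Q}{4}$
$b{\left(I \right)} = 16 + 16 I$ ($b{\left(I \right)} = - 8 \left(- 2 I - 2\right) = - 8 \left(-2 - 2 I\right) = 16 + 16 I$)
$Y{\left(m \right)} = 100 + 20 m$ ($Y{\left(m \right)} = \left(\left(16 + 16 \frac{m}{4}\right) + 4\right) 5 = \left(\left(16 + 4 m\right) + 4\right) 5 = \left(20 + 4 m\right) 5 = 100 + 20 m$)
$k{\left(T \right)} = - 25 \sqrt{T}$
$\left(Y{\left(3 \right)} + k{\left(-13 \right)}\right)^{2} = \left(\left(100 + 20 \cdot 3\right) - 25 \sqrt{-13}\right)^{2} = \left(\left(100 + 60\right) - 25 i \sqrt{13}\right)^{2} = \left(160 - 25 i \sqrt{13}\right)^{2}$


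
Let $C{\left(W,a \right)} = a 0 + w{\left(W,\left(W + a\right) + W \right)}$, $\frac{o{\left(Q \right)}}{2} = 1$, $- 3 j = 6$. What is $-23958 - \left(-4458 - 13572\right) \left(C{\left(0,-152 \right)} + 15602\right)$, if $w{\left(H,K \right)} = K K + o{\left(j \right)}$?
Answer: $697881282$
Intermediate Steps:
$j = -2$ ($j = \left(- \frac{1}{3}\right) 6 = -2$)
$o{\left(Q \right)} = 2$ ($o{\left(Q \right)} = 2 \cdot 1 = 2$)
$w{\left(H,K \right)} = 2 + K^{2}$ ($w{\left(H,K \right)} = K K + 2 = K^{2} + 2 = 2 + K^{2}$)
$C{\left(W,a \right)} = 2 + \left(a + 2 W\right)^{2}$ ($C{\left(W,a \right)} = a 0 + \left(2 + \left(\left(W + a\right) + W\right)^{2}\right) = 0 + \left(2 + \left(a + 2 W\right)^{2}\right) = 2 + \left(a + 2 W\right)^{2}$)
$-23958 - \left(-4458 - 13572\right) \left(C{\left(0,-152 \right)} + 15602\right) = -23958 - \left(-4458 - 13572\right) \left(\left(2 + \left(-152 + 2 \cdot 0\right)^{2}\right) + 15602\right) = -23958 - - 18030 \left(\left(2 + \left(-152 + 0\right)^{2}\right) + 15602\right) = -23958 - - 18030 \left(\left(2 + \left(-152\right)^{2}\right) + 15602\right) = -23958 - - 18030 \left(\left(2 + 23104\right) + 15602\right) = -23958 - - 18030 \left(23106 + 15602\right) = -23958 - \left(-18030\right) 38708 = -23958 - -697905240 = -23958 + 697905240 = 697881282$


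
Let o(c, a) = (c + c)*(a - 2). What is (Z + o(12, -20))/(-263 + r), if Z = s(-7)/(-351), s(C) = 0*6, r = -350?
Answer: 528/613 ≈ 0.86134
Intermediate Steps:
s(C) = 0
Z = 0 (Z = 0/(-351) = 0*(-1/351) = 0)
o(c, a) = 2*c*(-2 + a) (o(c, a) = (2*c)*(-2 + a) = 2*c*(-2 + a))
(Z + o(12, -20))/(-263 + r) = (0 + 2*12*(-2 - 20))/(-263 - 350) = (0 + 2*12*(-22))/(-613) = (0 - 528)*(-1/613) = -528*(-1/613) = 528/613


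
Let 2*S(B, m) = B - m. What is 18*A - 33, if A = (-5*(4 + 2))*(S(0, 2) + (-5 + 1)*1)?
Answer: 2667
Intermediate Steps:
S(B, m) = B/2 - m/2 (S(B, m) = (B - m)/2 = B/2 - m/2)
A = 150 (A = (-5*(4 + 2))*(((½)*0 - ½*2) + (-5 + 1)*1) = (-5*6)*((0 - 1) - 4*1) = -30*(-1 - 4) = -30*(-5) = 150)
18*A - 33 = 18*150 - 33 = 2700 - 33 = 2667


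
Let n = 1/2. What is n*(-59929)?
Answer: -59929/2 ≈ -29965.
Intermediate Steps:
n = ½ ≈ 0.50000
n*(-59929) = (½)*(-59929) = -59929/2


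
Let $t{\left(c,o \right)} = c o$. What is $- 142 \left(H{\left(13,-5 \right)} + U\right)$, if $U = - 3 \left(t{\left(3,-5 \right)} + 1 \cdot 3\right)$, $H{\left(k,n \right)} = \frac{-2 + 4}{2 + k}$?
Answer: $- \frac{76964}{15} \approx -5130.9$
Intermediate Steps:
$H{\left(k,n \right)} = \frac{2}{2 + k}$
$U = 36$ ($U = - 3 \left(3 \left(-5\right) + 1 \cdot 3\right) = - 3 \left(-15 + 3\right) = \left(-3\right) \left(-12\right) = 36$)
$- 142 \left(H{\left(13,-5 \right)} + U\right) = - 142 \left(\frac{2}{2 + 13} + 36\right) = - 142 \left(\frac{2}{15} + 36\right) = \left(-142\right) \frac{542}{15} = - \frac{76964}{15}$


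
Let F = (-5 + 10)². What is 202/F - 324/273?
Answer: 15682/2275 ≈ 6.8932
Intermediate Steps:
F = 25 (F = 5² = 25)
202/F - 324/273 = 202/25 - 324/273 = 202*(1/25) - 324*1/273 = 202/25 - 108/91 = 15682/2275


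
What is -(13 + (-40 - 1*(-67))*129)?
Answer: -3496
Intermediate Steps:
-(13 + (-40 - 1*(-67))*129) = -(13 + (-40 + 67)*129) = -(13 + 27*129) = -(13 + 3483) = -1*3496 = -3496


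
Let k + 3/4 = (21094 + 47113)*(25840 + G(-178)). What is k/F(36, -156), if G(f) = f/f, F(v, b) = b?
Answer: -7050148345/624 ≈ -1.1298e+7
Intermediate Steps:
G(f) = 1
k = 7050148345/4 (k = -¾ + (21094 + 47113)*(25840 + 1) = -¾ + 68207*25841 = -¾ + 1762537087 = 7050148345/4 ≈ 1.7625e+9)
k/F(36, -156) = (7050148345/4)/(-156) = (7050148345/4)*(-1/156) = -7050148345/624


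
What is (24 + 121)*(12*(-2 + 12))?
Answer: 17400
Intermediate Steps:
(24 + 121)*(12*(-2 + 12)) = 145*(12*10) = 145*120 = 17400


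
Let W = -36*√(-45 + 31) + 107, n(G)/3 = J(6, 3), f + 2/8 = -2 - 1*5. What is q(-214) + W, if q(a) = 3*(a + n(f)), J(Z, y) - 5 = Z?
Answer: -436 - 36*I*√14 ≈ -436.0 - 134.7*I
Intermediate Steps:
J(Z, y) = 5 + Z
f = -29/4 (f = -¼ + (-2 - 1*5) = -¼ + (-2 - 5) = -¼ - 7 = -29/4 ≈ -7.2500)
n(G) = 33 (n(G) = 3*(5 + 6) = 3*11 = 33)
W = 107 - 36*I*√14 (W = -36*I*√14 + 107 = 107 - 36*I*√14 ≈ 107.0 - 134.7*I)
q(a) = 99 + 3*a (q(a) = 3*(a + 33) = 3*(33 + a) = 99 + 3*a)
q(-214) + W = (99 + 3*(-214)) + (107 - 36*I*√14) = (99 - 642) + (107 - 36*I*√14) = -543 + (107 - 36*I*√14) = -436 - 36*I*√14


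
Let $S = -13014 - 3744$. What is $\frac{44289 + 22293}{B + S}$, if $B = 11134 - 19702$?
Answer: $- \frac{1233}{469} \approx -2.629$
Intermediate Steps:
$B = -8568$
$S = -16758$ ($S = -13014 - 3744 = -16758$)
$\frac{44289 + 22293}{B + S} = \frac{44289 + 22293}{-8568 - 16758} = \frac{66582}{-25326} = 66582 \left(- \frac{1}{25326}\right) = - \frac{1233}{469}$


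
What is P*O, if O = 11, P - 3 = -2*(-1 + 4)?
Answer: -33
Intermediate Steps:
P = -3 (P = 3 - 2*(-1 + 4) = 3 - 2*3 = 3 - 6 = -3)
P*O = -3*11 = -33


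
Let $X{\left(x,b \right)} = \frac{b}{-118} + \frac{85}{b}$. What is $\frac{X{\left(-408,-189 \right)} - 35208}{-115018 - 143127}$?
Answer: $\frac{157036625}{1151429958} \approx 0.13638$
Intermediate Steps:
$X{\left(x,b \right)} = \frac{85}{b} - \frac{b}{118}$ ($X{\left(x,b \right)} = b \left(- \frac{1}{118}\right) + \frac{85}{b} = - \frac{b}{118} + \frac{85}{b} = \frac{85}{b} - \frac{b}{118}$)
$\frac{X{\left(-408,-189 \right)} - 35208}{-115018 - 143127} = \frac{\left(\frac{85}{-189} - - \frac{189}{118}\right) - 35208}{-115018 - 143127} = \frac{\left(85 \left(- \frac{1}{189}\right) + \frac{189}{118}\right) - 35208}{-115018 + \left(-200673 + 57546\right)} = \frac{\left(- \frac{85}{189} + \frac{189}{118}\right) - 35208}{-115018 - 143127} = \frac{\frac{25691}{22302} - 35208}{-258145} = \left(- \frac{785183125}{22302}\right) \left(- \frac{1}{258145}\right) = \frac{157036625}{1151429958}$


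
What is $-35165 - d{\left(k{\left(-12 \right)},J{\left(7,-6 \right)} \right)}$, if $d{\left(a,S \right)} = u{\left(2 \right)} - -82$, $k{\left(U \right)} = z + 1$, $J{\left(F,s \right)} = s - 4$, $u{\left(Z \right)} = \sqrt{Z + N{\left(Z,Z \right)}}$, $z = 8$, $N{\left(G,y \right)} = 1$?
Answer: $-35247 - \sqrt{3} \approx -35249.0$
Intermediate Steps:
$u{\left(Z \right)} = \sqrt{1 + Z}$ ($u{\left(Z \right)} = \sqrt{Z + 1} = \sqrt{1 + Z}$)
$J{\left(F,s \right)} = -4 + s$
$k{\left(U \right)} = 9$ ($k{\left(U \right)} = 8 + 1 = 9$)
$d{\left(a,S \right)} = 82 + \sqrt{3}$ ($d{\left(a,S \right)} = \sqrt{1 + 2} - -82 = \sqrt{3} + 82 = 82 + \sqrt{3}$)
$-35165 - d{\left(k{\left(-12 \right)},J{\left(7,-6 \right)} \right)} = -35165 - \left(82 + \sqrt{3}\right) = -35247 - \sqrt{3}$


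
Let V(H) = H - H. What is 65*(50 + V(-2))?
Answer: 3250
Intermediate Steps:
V(H) = 0
65*(50 + V(-2)) = 65*(50 + 0) = 65*50 = 3250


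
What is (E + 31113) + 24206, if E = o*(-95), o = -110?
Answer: 65769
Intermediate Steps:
E = 10450 (E = -110*(-95) = 10450)
(E + 31113) + 24206 = (10450 + 31113) + 24206 = 41563 + 24206 = 65769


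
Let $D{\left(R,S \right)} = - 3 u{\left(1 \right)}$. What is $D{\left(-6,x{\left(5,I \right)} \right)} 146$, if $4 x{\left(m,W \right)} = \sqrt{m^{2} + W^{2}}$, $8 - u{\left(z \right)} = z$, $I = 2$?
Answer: $-3066$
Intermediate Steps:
$u{\left(z \right)} = 8 - z$
$x{\left(m,W \right)} = \frac{\sqrt{W^{2} + m^{2}}}{4}$ ($x{\left(m,W \right)} = \frac{\sqrt{m^{2} + W^{2}}}{4} = \frac{\sqrt{W^{2} + m^{2}}}{4}$)
$D{\left(R,S \right)} = -21$ ($D{\left(R,S \right)} = - 3 \left(8 - 1\right) = \left(-3\right) 7 = -21$)
$D{\left(-6,x{\left(5,I \right)} \right)} 146 = \left(-21\right) 146 = -3066$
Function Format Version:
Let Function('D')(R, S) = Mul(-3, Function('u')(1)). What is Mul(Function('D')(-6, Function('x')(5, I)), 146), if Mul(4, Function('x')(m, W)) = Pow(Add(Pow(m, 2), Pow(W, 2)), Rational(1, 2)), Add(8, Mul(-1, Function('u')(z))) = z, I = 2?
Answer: -3066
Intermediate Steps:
Function('u')(z) = Add(8, Mul(-1, z))
Function('x')(m, W) = Mul(Rational(1, 4), Pow(Add(Pow(W, 2), Pow(m, 2)), Rational(1, 2))) (Function('x')(m, W) = Mul(Rational(1, 4), Pow(Add(Pow(m, 2), Pow(W, 2)), Rational(1, 2))) = Mul(Rational(1, 4), Pow(Add(Pow(W, 2), Pow(m, 2)), Rational(1, 2))))
Function('D')(R, S) = -21 (Function('D')(R, S) = Mul(-3, Add(8, Mul(-1, 1))) = Mul(-3, Add(8, -1)) = Mul(-3, 7) = -21)
Mul(Function('D')(-6, Function('x')(5, I)), 146) = Mul(-21, 146) = -3066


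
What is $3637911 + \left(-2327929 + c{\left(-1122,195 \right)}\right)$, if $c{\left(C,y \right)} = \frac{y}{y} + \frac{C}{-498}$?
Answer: $\frac{108728776}{83} \approx 1.31 \cdot 10^{6}$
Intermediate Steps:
$c{\left(C,y \right)} = 1 - \frac{C}{498}$ ($c{\left(C,y \right)} = 1 + C \left(- \frac{1}{498}\right) = 1 - \frac{C}{498}$)
$3637911 + \left(-2327929 + c{\left(-1122,195 \right)}\right) = 3637911 + \left(-2327929 + \left(1 - - \frac{187}{83}\right)\right) = 3637911 + \left(-2327929 + \left(1 + \frac{187}{83}\right)\right) = 3637911 + \left(-2327929 + \frac{270}{83}\right) = 3637911 - \frac{193217837}{83} = \frac{108728776}{83}$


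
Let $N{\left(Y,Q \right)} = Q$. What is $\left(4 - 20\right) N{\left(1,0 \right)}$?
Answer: $0$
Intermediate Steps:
$\left(4 - 20\right) N{\left(1,0 \right)} = \left(4 - 20\right) 0 = \left(-16\right) 0 = 0$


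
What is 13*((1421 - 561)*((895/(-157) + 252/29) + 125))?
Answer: 6514966120/4553 ≈ 1.4309e+6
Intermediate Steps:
13*((1421 - 561)*((895/(-157) + 252/29) + 125)) = 13*(860*((895*(-1/157) + 252*(1/29)) + 125)) = 13*(860*((-895/157 + 252/29) + 125)) = 13*(860*(13609/4553 + 125)) = 13*(860*(582734/4553)) = 13*(501151240/4553) = 6514966120/4553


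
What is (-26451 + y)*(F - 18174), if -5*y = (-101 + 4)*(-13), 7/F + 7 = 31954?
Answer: 77520026604836/159735 ≈ 4.8530e+8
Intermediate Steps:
F = 7/31947 (F = 7/(-7 + 31954) = 7/31947 ≈ 0.00021911)
y = -1261/5 (y = -(-101 + 4)*(-13)/5 = -(-97)*(-13)/5 = -1/5*1261 = -1261/5 ≈ -252.20)
(-26451 + y)*(F - 18174) = (-26451 - 1261/5)*(7/31947 - 18174) = -133516/5*(-580604771/31947) = 77520026604836/159735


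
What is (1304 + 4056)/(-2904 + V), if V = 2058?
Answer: -2680/423 ≈ -6.3357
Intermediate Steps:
(1304 + 4056)/(-2904 + V) = (1304 + 4056)/(-2904 + 2058) = 5360/(-846) = 5360*(-1/846) = -2680/423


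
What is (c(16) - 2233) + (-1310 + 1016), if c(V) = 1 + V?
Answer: -2510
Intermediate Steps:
(c(16) - 2233) + (-1310 + 1016) = ((1 + 16) - 2233) + (-1310 + 1016) = (17 - 2233) - 294 = -2216 - 294 = -2510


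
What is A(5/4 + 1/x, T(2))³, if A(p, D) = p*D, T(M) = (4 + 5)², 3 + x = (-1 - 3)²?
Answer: 174583151469/140608 ≈ 1.2416e+6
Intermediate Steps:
x = 13 (x = -3 + (-1 - 3)² = -3 + (-4)² = -3 + 16 = 13)
T(M) = 81 (T(M) = 9² = 81)
A(p, D) = D*p
A(5/4 + 1/x, T(2))³ = (81*(5/4 + 1/13))³ = (81*(69/52))³ = (5589/52)³ = 174583151469/140608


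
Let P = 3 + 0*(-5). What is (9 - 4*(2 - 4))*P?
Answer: 51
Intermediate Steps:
P = 3 (P = 3 + 0 = 3)
(9 - 4*(2 - 4))*P = (9 - 4*(2 - 4))*3 = (9 - 4*(-2))*3 = (9 + 8)*3 = 17*3 = 51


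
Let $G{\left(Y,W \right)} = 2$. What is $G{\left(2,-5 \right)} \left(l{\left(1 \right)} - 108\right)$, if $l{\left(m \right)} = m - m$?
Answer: $-216$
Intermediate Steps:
$l{\left(m \right)} = 0$
$G{\left(2,-5 \right)} \left(l{\left(1 \right)} - 108\right) = 2 \left(0 - 108\right) = 2 \left(-108\right) = -216$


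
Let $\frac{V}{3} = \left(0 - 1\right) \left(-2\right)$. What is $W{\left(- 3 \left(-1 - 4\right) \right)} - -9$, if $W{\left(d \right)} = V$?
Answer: $15$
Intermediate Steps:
$V = 6$ ($V = 3 \left(0 - 1\right) \left(-2\right) = 3 \left(\left(-1\right) \left(-2\right)\right) = 3 \cdot 2 = 6$)
$W{\left(d \right)} = 6$
$W{\left(- 3 \left(-1 - 4\right) \right)} - -9 = 6 - -9 = 6 + 9 = 15$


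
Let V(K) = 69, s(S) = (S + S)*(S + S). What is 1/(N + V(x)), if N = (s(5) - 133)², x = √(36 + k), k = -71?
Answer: 1/1158 ≈ 0.00086356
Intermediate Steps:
s(S) = 4*S² (s(S) = (2*S)*(2*S) = 4*S²)
x = I*√35 (x = √(36 - 71) = √(-35) = I*√35 ≈ 5.9161*I)
N = 1089 (N = (4*5² - 133)² = (4*25 - 133)² = (100 - 133)² = (-33)² = 1089)
1/(N + V(x)) = 1/(1089 + 69) = 1/1158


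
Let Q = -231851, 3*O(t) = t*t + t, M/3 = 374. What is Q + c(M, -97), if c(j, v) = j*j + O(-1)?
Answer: 1027033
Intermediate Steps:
M = 1122 (M = 3*374 = 1122)
O(t) = t/3 + t**2/3 (O(t) = (t*t + t)/3 = (t**2 + t)/3 = (t + t**2)/3 = t/3 + t**2/3)
c(j, v) = j**2 (c(j, v) = j*j + (1/3)*(-1)*(1 - 1) = j**2 + (1/3)*(-1)*0 = j**2 + 0 = j**2)
Q + c(M, -97) = -231851 + 1122**2 = -231851 + 1258884 = 1027033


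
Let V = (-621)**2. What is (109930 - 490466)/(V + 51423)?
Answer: -47567/54633 ≈ -0.87066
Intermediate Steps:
V = 385641
(109930 - 490466)/(V + 51423) = (109930 - 490466)/(385641 + 51423) = -380536/437064 = -380536*1/437064 = -47567/54633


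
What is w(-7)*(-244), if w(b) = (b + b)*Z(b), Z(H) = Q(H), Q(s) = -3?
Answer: -10248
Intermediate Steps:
Z(H) = -3
w(b) = -6*b (w(b) = (b + b)*(-3) = (2*b)*(-3) = -6*b)
w(-7)*(-244) = -6*(-7)*(-244) = 42*(-244) = -10248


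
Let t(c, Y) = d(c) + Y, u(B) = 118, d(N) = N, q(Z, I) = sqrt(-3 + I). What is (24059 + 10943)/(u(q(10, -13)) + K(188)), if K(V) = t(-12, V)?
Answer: 17501/147 ≈ 119.05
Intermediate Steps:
t(c, Y) = Y + c (t(c, Y) = c + Y = Y + c)
K(V) = -12 + V (K(V) = V - 12 = -12 + V)
(24059 + 10943)/(u(q(10, -13)) + K(188)) = (24059 + 10943)/(118 + (-12 + 188)) = 35002/(118 + 176) = 35002/294 = 35002*(1/294) = 17501/147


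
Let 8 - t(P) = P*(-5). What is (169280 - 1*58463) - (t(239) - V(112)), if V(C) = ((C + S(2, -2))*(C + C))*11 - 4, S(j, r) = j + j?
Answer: 395434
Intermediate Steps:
t(P) = 8 + 5*P (t(P) = 8 - P*(-5) = 8 - (-5)*P = 8 + 5*P)
S(j, r) = 2*j
V(C) = -4 + 22*C*(4 + C) (V(C) = ((C + 2*2)*(C + C))*11 - 4 = ((C + 4)*(2*C))*11 - 4 = ((4 + C)*(2*C))*11 - 4 = (2*C*(4 + C))*11 - 4 = 22*C*(4 + C) - 4 = -4 + 22*C*(4 + C))
(169280 - 1*58463) - (t(239) - V(112)) = (169280 - 1*58463) - ((8 + 5*239) - (-4 + 22*112² + 88*112)) = (169280 - 58463) - ((8 + 1195) - (-4 + 22*12544 + 9856)) = 110817 - (1203 - (-4 + 275968 + 9856)) = 110817 - (1203 - 1*285820) = 110817 - (1203 - 285820) = 110817 - 1*(-284617) = 110817 + 284617 = 395434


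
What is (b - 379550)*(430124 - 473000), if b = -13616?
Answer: 16857385416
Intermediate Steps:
(b - 379550)*(430124 - 473000) = (-13616 - 379550)*(430124 - 473000) = -393166*(-42876) = 16857385416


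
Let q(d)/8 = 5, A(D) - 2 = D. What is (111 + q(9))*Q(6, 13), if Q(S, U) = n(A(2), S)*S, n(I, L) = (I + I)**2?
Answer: 57984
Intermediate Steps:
A(D) = 2 + D
q(d) = 40 (q(d) = 8*5 = 40)
n(I, L) = 4*I**2 (n(I, L) = (2*I)**2 = 4*I**2)
Q(S, U) = 64*S (Q(S, U) = (4*(2 + 2)**2)*S = (4*4**2)*S = (4*16)*S = 64*S)
(111 + q(9))*Q(6, 13) = (111 + 40)*(64*6) = 151*384 = 57984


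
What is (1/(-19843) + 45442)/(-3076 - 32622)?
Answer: -901705605/708355414 ≈ -1.2730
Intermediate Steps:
(1/(-19843) + 45442)/(-3076 - 32622) = (-1/19843 + 45442)/(-35698) = (901705605/19843)*(-1/35698) = -901705605/708355414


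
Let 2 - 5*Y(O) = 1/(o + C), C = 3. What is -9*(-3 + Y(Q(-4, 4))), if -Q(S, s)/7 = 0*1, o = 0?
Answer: 24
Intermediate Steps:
Q(S, s) = 0 (Q(S, s) = -0 = -7*0 = 0)
Y(O) = 1/3 (Y(O) = 2/5 - 1/(5*(0 + 3)) = 2/5 - 1/5/3 = 2/5 - 1/5*1/3 = 2/5 - 1/15 = 1/3)
-9*(-3 + Y(Q(-4, 4))) = -9*(-3 + 1/3) = -9*(-8/3) = 24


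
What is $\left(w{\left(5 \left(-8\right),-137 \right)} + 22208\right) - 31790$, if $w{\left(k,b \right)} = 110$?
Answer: $-9472$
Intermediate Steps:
$\left(w{\left(5 \left(-8\right),-137 \right)} + 22208\right) - 31790 = \left(110 + 22208\right) - 31790 = 22318 - 31790 = -9472$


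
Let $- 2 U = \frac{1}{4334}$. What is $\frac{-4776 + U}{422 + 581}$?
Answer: $- \frac{41398369}{8694004} \approx -4.7617$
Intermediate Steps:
$U = - \frac{1}{8668}$ ($U = - \frac{1}{2 \cdot 4334} = \left(- \frac{1}{2}\right) \frac{1}{4334} = - \frac{1}{8668} \approx -0.00011537$)
$\frac{-4776 + U}{422 + 581} = \frac{-4776 - \frac{1}{8668}}{422 + 581} = - \frac{41398369}{8668 \cdot 1003} = \left(- \frac{41398369}{8668}\right) \frac{1}{1003} = - \frac{41398369}{8694004}$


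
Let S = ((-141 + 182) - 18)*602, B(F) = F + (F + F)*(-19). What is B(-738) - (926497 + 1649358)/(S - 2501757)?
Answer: 67937473621/2487911 ≈ 27307.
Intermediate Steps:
B(F) = -37*F (B(F) = F + (2*F)*(-19) = F - 38*F = -37*F)
S = 13846 (S = (41 - 18)*602 = 23*602 = 13846)
B(-738) - (926497 + 1649358)/(S - 2501757) = -37*(-738) - (926497 + 1649358)/(13846 - 2501757) = 27306 - 2575855/(-2487911) = 27306 - 2575855*(-1)/2487911 = 27306 - 1*(-2575855/2487911) = 27306 + 2575855/2487911 = 67937473621/2487911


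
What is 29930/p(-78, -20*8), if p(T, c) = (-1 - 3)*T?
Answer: 14965/156 ≈ 95.929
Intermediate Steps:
p(T, c) = -4*T
29930/p(-78, -20*8) = 29930/((-4*(-78))) = 29930/312 = 29930*(1/312) = 14965/156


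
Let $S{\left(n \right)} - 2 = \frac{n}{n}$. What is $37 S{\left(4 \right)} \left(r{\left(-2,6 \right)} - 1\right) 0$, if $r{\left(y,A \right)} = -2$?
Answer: $0$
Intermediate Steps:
$S{\left(n \right)} = 3$ ($S{\left(n \right)} = 2 + \frac{n}{n} = 2 + 1 = 3$)
$37 S{\left(4 \right)} \left(r{\left(-2,6 \right)} - 1\right) 0 = 37 \cdot 3 \left(-2 - 1\right) 0 = 111 \left(\left(-3\right) 0\right) = 111 \cdot 0 = 0$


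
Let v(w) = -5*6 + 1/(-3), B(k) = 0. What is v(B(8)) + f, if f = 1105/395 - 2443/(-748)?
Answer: -4302457/177276 ≈ -24.270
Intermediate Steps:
v(w) = -91/3 (v(w) = -30 - ⅓ = -91/3)
f = 358305/59092 (f = 1105*(1/395) - 2443*(-1/748) = 221/79 + 2443/748 = 358305/59092 ≈ 6.0635)
v(B(8)) + f = -91/3 + 358305/59092 = -4302457/177276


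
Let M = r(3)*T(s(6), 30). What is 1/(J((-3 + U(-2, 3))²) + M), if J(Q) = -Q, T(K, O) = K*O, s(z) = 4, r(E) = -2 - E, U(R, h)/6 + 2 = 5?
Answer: -1/825 ≈ -0.0012121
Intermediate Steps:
U(R, h) = 18 (U(R, h) = -12 + 6*5 = -12 + 30 = 18)
M = -600 (M = (-2 - 1*3)*(4*30) = (-2 - 3)*120 = -5*120 = -600)
1/(J((-3 + U(-2, 3))²) + M) = 1/(-(-3 + 18)² - 600) = 1/(-1*15² - 600) = 1/(-1*225 - 600) = 1/(-225 - 600) = 1/(-825) = -1/825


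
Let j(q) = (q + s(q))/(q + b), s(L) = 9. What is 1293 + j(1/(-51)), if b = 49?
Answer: 1615186/1249 ≈ 1293.2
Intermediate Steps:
j(q) = (9 + q)/(49 + q) (j(q) = (q + 9)/(q + 49) = (9 + q)/(49 + q))
1293 + j(1/(-51)) = 1293 + (9 + 1/(-51))/(49 + 1/(-51)) = 1293 + (9 - 1/51)/(49 - 1/51) = 1293 + (458/51)/(2498/51) = 1293 + (51/2498)*(458/51) = 1293 + 229/1249 = 1615186/1249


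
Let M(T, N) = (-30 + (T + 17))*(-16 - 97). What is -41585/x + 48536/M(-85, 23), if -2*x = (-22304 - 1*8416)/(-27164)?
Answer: 312752533963/4252416 ≈ 73547.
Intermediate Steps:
x = -3840/6791 (x = -(-22304 - 1*8416)/(2*(-27164)) = -(-22304 - 8416)*(-1)/(2*27164) = -(-15360)*(-1)/27164 = -½*7680/6791 = -3840/6791 ≈ -0.56545)
M(T, N) = 1469 - 113*T (M(T, N) = (-30 + (17 + T))*(-113) = (-13 + T)*(-113) = 1469 - 113*T)
-41585/x + 48536/M(-85, 23) = -41585/(-3840/6791) + 48536/(1469 - 113*(-85)) = -41585*(-6791/3840) + 48536/(1469 + 9605) = 56480747/768 + 48536/11074 = 56480747/768 + 48536*(1/11074) = 56480747/768 + 24268/5537 = 312752533963/4252416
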